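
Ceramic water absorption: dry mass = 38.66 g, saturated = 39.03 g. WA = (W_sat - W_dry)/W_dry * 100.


WA = (39.03 - 38.66) / 38.66 * 100 = 0.96%

0.96


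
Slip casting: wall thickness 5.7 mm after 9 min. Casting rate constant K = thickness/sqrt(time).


K = 5.7 / sqrt(9) = 5.7 / 3.0 = 1.9 mm/min^0.5

1.9


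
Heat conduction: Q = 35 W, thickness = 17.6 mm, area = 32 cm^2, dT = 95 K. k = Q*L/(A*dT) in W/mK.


k = 35*17.6/1000/(32/10000*95) = 2.03 W/mK

2.03


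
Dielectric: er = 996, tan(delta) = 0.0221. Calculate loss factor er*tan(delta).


Loss = 996 * 0.0221 = 22.012

22.012


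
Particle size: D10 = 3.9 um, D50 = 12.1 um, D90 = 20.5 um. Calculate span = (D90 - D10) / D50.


Span = (20.5 - 3.9) / 12.1 = 16.6 / 12.1 = 1.372

1.372


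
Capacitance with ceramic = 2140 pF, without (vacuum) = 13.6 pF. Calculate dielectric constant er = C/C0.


er = 2140 / 13.6 = 157.35

157.35


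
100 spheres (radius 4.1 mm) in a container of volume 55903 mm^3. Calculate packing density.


V_sphere = 4/3*pi*4.1^3 = 288.6956 mm^3
Total V = 100*288.6956 = 28869.56 mm^3
PD = 28869.56 / 55903 = 0.516

0.516


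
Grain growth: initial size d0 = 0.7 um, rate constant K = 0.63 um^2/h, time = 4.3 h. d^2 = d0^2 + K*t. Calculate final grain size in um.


d^2 = 0.7^2 + 0.63*4.3 = 3.199
d = sqrt(3.199) = 1.79 um

1.79


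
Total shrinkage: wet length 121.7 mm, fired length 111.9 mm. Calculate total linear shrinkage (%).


TS = (121.7 - 111.9) / 121.7 * 100 = 8.05%

8.05


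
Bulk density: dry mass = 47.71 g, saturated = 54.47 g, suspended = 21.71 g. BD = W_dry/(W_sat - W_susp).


BD = 47.71 / (54.47 - 21.71) = 47.71 / 32.76 = 1.456 g/cm^3

1.456


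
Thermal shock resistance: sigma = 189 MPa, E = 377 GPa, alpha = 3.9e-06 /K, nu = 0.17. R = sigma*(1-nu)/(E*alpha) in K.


R = 189*(1-0.17)/(377*1000*3.9e-06) = 107 K

107


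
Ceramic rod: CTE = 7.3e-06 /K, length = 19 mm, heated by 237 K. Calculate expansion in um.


dL = 7.3e-06 * 19 * 237 * 1000 = 32.872 um

32.872


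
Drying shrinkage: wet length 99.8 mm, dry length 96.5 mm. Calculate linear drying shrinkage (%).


DS = (99.8 - 96.5) / 99.8 * 100 = 3.31%

3.31


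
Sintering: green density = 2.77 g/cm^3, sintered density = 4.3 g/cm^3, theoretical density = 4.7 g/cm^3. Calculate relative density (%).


Relative = 4.3 / 4.7 * 100 = 91.5%

91.5


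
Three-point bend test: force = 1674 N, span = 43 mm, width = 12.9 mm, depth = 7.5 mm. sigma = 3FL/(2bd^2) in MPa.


sigma = 3*1674*43/(2*12.9*7.5^2) = 148.8 MPa

148.8


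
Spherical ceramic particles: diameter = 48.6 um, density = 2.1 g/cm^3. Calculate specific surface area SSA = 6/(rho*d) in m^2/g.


SSA = 6 / (2.1 * 48.6) = 0.059 m^2/g

0.059


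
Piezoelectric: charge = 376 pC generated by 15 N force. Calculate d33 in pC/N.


d33 = 376 / 15 = 25.1 pC/N

25.1


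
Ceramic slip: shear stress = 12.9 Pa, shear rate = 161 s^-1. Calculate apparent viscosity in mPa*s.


eta = tau/gamma * 1000 = 12.9/161 * 1000 = 80.1 mPa*s

80.1


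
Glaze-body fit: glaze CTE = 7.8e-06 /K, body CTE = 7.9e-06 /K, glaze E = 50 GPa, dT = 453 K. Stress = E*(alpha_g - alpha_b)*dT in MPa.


Stress = 50*1000*(7.8e-06 - 7.9e-06)*453 = -2.3 MPa

-2.3


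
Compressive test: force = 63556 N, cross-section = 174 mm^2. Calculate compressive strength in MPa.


CS = 63556 / 174 = 365.3 MPa

365.3


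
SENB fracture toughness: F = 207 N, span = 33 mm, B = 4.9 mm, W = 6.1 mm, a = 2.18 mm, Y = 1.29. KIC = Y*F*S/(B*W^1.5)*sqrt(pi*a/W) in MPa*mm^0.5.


KIC = 1.29*207*33/(4.9*6.1^1.5)*sqrt(pi*2.18/6.1) = 126.48

126.48


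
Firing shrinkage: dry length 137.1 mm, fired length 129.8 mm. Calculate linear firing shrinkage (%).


FS = (137.1 - 129.8) / 137.1 * 100 = 5.32%

5.32


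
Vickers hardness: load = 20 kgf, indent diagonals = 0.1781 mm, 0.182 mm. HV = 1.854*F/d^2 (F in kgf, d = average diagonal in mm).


d_avg = (0.1781+0.182)/2 = 0.18005 mm
HV = 1.854*20/0.18005^2 = 1144

1144


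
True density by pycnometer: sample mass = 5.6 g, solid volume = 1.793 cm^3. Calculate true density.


TD = 5.6 / 1.793 = 3.123 g/cm^3

3.123


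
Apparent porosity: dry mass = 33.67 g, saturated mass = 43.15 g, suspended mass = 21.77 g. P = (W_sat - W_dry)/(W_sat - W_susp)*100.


P = (43.15 - 33.67) / (43.15 - 21.77) * 100 = 9.48 / 21.38 * 100 = 44.3%

44.3


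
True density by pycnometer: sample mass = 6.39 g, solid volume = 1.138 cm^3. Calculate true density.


TD = 6.39 / 1.138 = 5.615 g/cm^3

5.615


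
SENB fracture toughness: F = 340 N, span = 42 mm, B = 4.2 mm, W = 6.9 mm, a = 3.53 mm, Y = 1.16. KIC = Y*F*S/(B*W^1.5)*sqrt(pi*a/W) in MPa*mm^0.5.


KIC = 1.16*340*42/(4.2*6.9^1.5)*sqrt(pi*3.53/6.9) = 275.87

275.87


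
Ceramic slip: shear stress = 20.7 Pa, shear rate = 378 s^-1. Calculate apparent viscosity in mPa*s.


eta = tau/gamma * 1000 = 20.7/378 * 1000 = 54.8 mPa*s

54.8


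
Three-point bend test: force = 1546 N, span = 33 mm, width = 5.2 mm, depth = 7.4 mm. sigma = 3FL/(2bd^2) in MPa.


sigma = 3*1546*33/(2*5.2*7.4^2) = 268.7 MPa

268.7


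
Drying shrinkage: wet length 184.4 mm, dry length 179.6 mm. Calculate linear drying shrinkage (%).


DS = (184.4 - 179.6) / 184.4 * 100 = 2.6%

2.6


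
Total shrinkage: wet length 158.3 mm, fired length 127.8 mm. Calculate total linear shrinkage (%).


TS = (158.3 - 127.8) / 158.3 * 100 = 19.27%

19.27


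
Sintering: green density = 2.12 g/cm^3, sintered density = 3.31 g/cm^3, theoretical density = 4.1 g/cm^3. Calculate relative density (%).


Relative = 3.31 / 4.1 * 100 = 80.7%

80.7


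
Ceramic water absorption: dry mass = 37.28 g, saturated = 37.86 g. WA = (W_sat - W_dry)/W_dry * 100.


WA = (37.86 - 37.28) / 37.28 * 100 = 1.56%

1.56


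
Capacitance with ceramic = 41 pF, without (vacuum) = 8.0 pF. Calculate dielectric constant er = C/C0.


er = 41 / 8.0 = 5.13

5.13


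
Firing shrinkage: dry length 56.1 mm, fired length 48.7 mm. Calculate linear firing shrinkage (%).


FS = (56.1 - 48.7) / 56.1 * 100 = 13.19%

13.19


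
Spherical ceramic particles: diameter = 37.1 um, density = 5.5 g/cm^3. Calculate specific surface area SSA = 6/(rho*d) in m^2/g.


SSA = 6 / (5.5 * 37.1) = 0.029 m^2/g

0.029


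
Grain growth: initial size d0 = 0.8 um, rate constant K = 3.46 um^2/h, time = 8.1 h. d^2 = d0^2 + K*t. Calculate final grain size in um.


d^2 = 0.8^2 + 3.46*8.1 = 28.666
d = sqrt(28.666) = 5.35 um

5.35


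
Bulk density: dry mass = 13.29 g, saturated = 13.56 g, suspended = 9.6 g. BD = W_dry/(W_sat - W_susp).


BD = 13.29 / (13.56 - 9.6) = 13.29 / 3.96 = 3.356 g/cm^3

3.356


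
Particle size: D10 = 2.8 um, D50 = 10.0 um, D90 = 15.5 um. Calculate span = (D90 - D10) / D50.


Span = (15.5 - 2.8) / 10.0 = 12.7 / 10.0 = 1.27

1.27


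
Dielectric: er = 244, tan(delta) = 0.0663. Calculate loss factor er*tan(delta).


Loss = 244 * 0.0663 = 16.177

16.177


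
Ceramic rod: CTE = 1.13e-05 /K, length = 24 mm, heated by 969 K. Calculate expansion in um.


dL = 1.13e-05 * 24 * 969 * 1000 = 262.793 um

262.793


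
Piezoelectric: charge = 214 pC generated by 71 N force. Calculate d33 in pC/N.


d33 = 214 / 71 = 3.0 pC/N

3.0


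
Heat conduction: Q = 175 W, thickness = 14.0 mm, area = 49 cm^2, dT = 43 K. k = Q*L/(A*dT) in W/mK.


k = 175*14.0/1000/(49/10000*43) = 11.63 W/mK

11.63


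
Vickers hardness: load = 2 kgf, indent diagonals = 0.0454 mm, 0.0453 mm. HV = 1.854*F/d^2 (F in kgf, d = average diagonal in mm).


d_avg = (0.0454+0.0453)/2 = 0.04535 mm
HV = 1.854*2/0.04535^2 = 1803

1803


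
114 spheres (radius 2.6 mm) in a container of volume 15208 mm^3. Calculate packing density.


V_sphere = 4/3*pi*2.6^3 = 73.6222 mm^3
Total V = 114*73.6222 = 8392.9308 mm^3
PD = 8392.9308 / 15208 = 0.552

0.552


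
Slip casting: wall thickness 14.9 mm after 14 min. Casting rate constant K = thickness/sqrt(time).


K = 14.9 / sqrt(14) = 14.9 / 3.7417 = 3.982 mm/min^0.5

3.982


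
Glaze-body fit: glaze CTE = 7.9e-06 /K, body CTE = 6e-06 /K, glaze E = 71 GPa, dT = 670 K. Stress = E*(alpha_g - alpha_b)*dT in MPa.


Stress = 71*1000*(7.9e-06 - 6e-06)*670 = 90.4 MPa

90.4


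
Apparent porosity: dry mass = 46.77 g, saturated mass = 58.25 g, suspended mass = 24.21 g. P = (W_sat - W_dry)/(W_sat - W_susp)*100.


P = (58.25 - 46.77) / (58.25 - 24.21) * 100 = 11.48 / 34.04 * 100 = 33.7%

33.7


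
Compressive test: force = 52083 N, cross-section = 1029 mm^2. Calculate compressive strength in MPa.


CS = 52083 / 1029 = 50.6 MPa

50.6


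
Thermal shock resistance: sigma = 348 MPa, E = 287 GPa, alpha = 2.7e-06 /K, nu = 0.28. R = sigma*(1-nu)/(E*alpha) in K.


R = 348*(1-0.28)/(287*1000*2.7e-06) = 323 K

323


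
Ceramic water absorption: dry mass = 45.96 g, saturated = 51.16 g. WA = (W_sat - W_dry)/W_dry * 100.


WA = (51.16 - 45.96) / 45.96 * 100 = 11.31%

11.31


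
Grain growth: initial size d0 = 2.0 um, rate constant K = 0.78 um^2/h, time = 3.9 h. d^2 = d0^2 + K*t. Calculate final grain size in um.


d^2 = 2.0^2 + 0.78*3.9 = 7.042
d = sqrt(7.042) = 2.65 um

2.65


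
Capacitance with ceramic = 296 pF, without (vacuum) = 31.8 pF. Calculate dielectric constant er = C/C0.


er = 296 / 31.8 = 9.31

9.31


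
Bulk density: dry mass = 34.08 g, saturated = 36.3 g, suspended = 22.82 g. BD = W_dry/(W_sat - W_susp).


BD = 34.08 / (36.3 - 22.82) = 34.08 / 13.48 = 2.528 g/cm^3

2.528


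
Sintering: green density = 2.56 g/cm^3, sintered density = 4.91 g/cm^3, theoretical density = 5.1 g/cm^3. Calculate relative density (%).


Relative = 4.91 / 5.1 * 100 = 96.3%

96.3


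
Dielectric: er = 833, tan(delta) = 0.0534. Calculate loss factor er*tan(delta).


Loss = 833 * 0.0534 = 44.482

44.482


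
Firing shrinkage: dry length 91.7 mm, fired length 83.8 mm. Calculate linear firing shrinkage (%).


FS = (91.7 - 83.8) / 91.7 * 100 = 8.62%

8.62


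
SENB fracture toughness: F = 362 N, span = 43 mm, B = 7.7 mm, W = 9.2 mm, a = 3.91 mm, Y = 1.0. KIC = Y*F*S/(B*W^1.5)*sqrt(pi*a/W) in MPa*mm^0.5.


KIC = 1.0*362*43/(7.7*9.2^1.5)*sqrt(pi*3.91/9.2) = 83.71

83.71


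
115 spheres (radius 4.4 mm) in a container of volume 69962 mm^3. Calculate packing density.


V_sphere = 4/3*pi*4.4^3 = 356.8179 mm^3
Total V = 115*356.8179 = 41034.0585 mm^3
PD = 41034.0585 / 69962 = 0.587

0.587


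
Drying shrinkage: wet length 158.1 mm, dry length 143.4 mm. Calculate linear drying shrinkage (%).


DS = (158.1 - 143.4) / 158.1 * 100 = 9.3%

9.3


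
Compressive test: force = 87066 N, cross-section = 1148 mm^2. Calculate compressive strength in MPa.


CS = 87066 / 1148 = 75.8 MPa

75.8


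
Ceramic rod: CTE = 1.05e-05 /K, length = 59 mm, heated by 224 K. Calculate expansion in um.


dL = 1.05e-05 * 59 * 224 * 1000 = 138.768 um

138.768


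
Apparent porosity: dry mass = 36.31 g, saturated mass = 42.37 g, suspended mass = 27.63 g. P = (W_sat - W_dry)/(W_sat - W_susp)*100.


P = (42.37 - 36.31) / (42.37 - 27.63) * 100 = 6.06 / 14.74 * 100 = 41.1%

41.1


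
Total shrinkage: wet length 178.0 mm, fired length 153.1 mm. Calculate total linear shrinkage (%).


TS = (178.0 - 153.1) / 178.0 * 100 = 13.99%

13.99


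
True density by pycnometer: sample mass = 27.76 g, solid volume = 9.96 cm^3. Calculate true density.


TD = 27.76 / 9.96 = 2.787 g/cm^3

2.787


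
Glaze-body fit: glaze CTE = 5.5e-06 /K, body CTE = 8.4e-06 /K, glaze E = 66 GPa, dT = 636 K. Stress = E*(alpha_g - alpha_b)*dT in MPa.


Stress = 66*1000*(5.5e-06 - 8.4e-06)*636 = -121.7 MPa

-121.7


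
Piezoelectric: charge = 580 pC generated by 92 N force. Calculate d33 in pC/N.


d33 = 580 / 92 = 6.3 pC/N

6.3


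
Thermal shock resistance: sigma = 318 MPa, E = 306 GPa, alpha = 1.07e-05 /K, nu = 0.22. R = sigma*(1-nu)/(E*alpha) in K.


R = 318*(1-0.22)/(306*1000*1.07e-05) = 76 K

76


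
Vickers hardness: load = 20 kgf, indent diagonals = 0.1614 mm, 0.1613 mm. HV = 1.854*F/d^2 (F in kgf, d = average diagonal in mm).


d_avg = (0.1614+0.1613)/2 = 0.16135 mm
HV = 1.854*20/0.16135^2 = 1424

1424


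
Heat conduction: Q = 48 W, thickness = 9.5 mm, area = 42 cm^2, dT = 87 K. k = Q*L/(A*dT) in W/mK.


k = 48*9.5/1000/(42/10000*87) = 1.25 W/mK

1.25


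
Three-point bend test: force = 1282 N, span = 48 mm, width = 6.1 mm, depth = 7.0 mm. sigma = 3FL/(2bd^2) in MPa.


sigma = 3*1282*48/(2*6.1*7.0^2) = 308.8 MPa

308.8


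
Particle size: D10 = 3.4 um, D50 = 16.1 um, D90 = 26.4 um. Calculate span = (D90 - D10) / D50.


Span = (26.4 - 3.4) / 16.1 = 23.0 / 16.1 = 1.429

1.429


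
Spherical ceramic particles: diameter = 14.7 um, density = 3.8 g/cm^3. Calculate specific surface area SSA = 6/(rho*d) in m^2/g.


SSA = 6 / (3.8 * 14.7) = 0.107 m^2/g

0.107


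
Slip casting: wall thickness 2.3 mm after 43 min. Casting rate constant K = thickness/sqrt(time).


K = 2.3 / sqrt(43) = 2.3 / 6.5574 = 0.351 mm/min^0.5

0.351


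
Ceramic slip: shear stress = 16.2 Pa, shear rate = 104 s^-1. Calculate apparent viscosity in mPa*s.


eta = tau/gamma * 1000 = 16.2/104 * 1000 = 155.8 mPa*s

155.8


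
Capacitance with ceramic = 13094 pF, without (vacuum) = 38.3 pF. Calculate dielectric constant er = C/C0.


er = 13094 / 38.3 = 341.88

341.88


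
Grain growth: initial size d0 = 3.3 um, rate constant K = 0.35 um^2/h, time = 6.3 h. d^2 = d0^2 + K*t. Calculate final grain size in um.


d^2 = 3.3^2 + 0.35*6.3 = 13.095
d = sqrt(13.095) = 3.62 um

3.62


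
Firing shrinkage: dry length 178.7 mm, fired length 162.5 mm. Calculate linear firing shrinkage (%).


FS = (178.7 - 162.5) / 178.7 * 100 = 9.07%

9.07


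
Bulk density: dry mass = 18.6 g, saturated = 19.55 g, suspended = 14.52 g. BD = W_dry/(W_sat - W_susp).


BD = 18.6 / (19.55 - 14.52) = 18.6 / 5.03 = 3.698 g/cm^3

3.698


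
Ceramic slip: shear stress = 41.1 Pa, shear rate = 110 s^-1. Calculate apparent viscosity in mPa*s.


eta = tau/gamma * 1000 = 41.1/110 * 1000 = 373.6 mPa*s

373.6


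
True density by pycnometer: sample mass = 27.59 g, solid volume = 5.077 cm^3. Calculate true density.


TD = 27.59 / 5.077 = 5.434 g/cm^3

5.434


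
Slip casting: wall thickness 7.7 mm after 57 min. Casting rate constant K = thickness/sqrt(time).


K = 7.7 / sqrt(57) = 7.7 / 7.5498 = 1.02 mm/min^0.5

1.02


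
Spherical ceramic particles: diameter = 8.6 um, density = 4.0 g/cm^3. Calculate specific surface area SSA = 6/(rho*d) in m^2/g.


SSA = 6 / (4.0 * 8.6) = 0.174 m^2/g

0.174


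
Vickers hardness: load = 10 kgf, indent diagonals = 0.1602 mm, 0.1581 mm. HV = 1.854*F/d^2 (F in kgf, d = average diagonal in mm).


d_avg = (0.1602+0.1581)/2 = 0.15915 mm
HV = 1.854*10/0.15915^2 = 732

732


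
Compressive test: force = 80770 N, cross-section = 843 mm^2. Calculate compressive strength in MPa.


CS = 80770 / 843 = 95.8 MPa

95.8


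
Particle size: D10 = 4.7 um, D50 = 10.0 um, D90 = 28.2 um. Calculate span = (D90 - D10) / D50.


Span = (28.2 - 4.7) / 10.0 = 23.5 / 10.0 = 2.35

2.35


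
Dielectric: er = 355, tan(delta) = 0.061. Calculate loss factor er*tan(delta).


Loss = 355 * 0.061 = 21.655

21.655


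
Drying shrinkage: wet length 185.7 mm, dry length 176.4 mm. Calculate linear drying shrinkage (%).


DS = (185.7 - 176.4) / 185.7 * 100 = 5.01%

5.01


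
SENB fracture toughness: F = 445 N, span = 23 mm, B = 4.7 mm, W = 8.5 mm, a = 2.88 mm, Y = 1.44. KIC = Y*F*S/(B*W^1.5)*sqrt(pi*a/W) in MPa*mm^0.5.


KIC = 1.44*445*23/(4.7*8.5^1.5)*sqrt(pi*2.88/8.5) = 130.55

130.55


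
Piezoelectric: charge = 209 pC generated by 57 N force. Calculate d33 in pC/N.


d33 = 209 / 57 = 3.7 pC/N

3.7


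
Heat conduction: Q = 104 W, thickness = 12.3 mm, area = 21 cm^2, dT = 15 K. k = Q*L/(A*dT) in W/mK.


k = 104*12.3/1000/(21/10000*15) = 40.61 W/mK

40.61


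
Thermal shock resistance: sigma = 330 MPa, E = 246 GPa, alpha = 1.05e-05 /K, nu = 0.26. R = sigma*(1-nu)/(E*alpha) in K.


R = 330*(1-0.26)/(246*1000*1.05e-05) = 95 K

95


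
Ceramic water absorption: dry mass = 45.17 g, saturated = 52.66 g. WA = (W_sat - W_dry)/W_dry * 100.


WA = (52.66 - 45.17) / 45.17 * 100 = 16.58%

16.58


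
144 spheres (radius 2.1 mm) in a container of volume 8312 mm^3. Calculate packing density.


V_sphere = 4/3*pi*2.1^3 = 38.7924 mm^3
Total V = 144*38.7924 = 5586.1056 mm^3
PD = 5586.1056 / 8312 = 0.672

0.672


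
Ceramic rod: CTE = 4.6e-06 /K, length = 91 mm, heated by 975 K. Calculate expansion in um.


dL = 4.6e-06 * 91 * 975 * 1000 = 408.135 um

408.135


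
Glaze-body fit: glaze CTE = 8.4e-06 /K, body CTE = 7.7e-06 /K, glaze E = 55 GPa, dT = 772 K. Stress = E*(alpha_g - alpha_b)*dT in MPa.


Stress = 55*1000*(8.4e-06 - 7.7e-06)*772 = 29.7 MPa

29.7


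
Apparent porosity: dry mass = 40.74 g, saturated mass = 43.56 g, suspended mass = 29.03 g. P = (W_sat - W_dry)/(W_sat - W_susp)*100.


P = (43.56 - 40.74) / (43.56 - 29.03) * 100 = 2.82 / 14.53 * 100 = 19.4%

19.4


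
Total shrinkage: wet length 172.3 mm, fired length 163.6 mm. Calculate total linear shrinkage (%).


TS = (172.3 - 163.6) / 172.3 * 100 = 5.05%

5.05


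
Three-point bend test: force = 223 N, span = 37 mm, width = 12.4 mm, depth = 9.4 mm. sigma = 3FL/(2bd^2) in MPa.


sigma = 3*223*37/(2*12.4*9.4^2) = 11.3 MPa

11.3


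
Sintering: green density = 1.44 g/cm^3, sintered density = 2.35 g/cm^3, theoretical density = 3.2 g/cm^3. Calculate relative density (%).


Relative = 2.35 / 3.2 * 100 = 73.4%

73.4


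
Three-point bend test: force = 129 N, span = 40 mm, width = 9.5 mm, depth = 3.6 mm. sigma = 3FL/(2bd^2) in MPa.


sigma = 3*129*40/(2*9.5*3.6^2) = 62.9 MPa

62.9


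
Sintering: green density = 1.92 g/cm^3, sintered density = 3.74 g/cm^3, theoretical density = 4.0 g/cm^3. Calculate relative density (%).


Relative = 3.74 / 4.0 * 100 = 93.5%

93.5


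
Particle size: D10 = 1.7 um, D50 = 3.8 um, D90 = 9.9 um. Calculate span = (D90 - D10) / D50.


Span = (9.9 - 1.7) / 3.8 = 8.2 / 3.8 = 2.158

2.158


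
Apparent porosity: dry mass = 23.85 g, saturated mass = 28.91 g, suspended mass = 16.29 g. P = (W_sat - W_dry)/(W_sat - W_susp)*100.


P = (28.91 - 23.85) / (28.91 - 16.29) * 100 = 5.06 / 12.62 * 100 = 40.1%

40.1


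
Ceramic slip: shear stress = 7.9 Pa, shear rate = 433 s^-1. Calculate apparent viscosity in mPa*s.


eta = tau/gamma * 1000 = 7.9/433 * 1000 = 18.2 mPa*s

18.2


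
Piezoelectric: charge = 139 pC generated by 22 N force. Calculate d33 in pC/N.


d33 = 139 / 22 = 6.3 pC/N

6.3


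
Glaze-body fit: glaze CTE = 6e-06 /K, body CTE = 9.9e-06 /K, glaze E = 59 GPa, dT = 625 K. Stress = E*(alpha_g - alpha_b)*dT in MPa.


Stress = 59*1000*(6e-06 - 9.9e-06)*625 = -143.8 MPa

-143.8


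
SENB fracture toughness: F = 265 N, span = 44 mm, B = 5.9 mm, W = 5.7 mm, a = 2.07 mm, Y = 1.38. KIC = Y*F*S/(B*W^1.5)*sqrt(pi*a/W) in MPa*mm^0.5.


KIC = 1.38*265*44/(5.9*5.7^1.5)*sqrt(pi*2.07/5.7) = 214.06

214.06


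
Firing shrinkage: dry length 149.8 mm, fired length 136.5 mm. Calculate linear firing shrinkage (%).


FS = (149.8 - 136.5) / 149.8 * 100 = 8.88%

8.88


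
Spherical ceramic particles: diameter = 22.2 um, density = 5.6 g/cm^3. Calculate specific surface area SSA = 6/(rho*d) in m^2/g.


SSA = 6 / (5.6 * 22.2) = 0.048 m^2/g

0.048


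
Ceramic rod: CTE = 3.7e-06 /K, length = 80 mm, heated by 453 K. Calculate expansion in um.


dL = 3.7e-06 * 80 * 453 * 1000 = 134.088 um

134.088


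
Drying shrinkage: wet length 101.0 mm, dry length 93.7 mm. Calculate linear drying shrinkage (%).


DS = (101.0 - 93.7) / 101.0 * 100 = 7.23%

7.23


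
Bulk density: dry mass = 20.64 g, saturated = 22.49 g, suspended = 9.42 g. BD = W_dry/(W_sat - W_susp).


BD = 20.64 / (22.49 - 9.42) = 20.64 / 13.07 = 1.579 g/cm^3

1.579


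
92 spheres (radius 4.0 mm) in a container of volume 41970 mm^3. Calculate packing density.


V_sphere = 4/3*pi*4.0^3 = 268.0826 mm^3
Total V = 92*268.0826 = 24663.5992 mm^3
PD = 24663.5992 / 41970 = 0.588

0.588


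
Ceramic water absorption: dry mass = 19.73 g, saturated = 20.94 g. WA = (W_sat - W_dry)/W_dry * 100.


WA = (20.94 - 19.73) / 19.73 * 100 = 6.13%

6.13


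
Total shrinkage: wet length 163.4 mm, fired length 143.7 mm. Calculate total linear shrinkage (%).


TS = (163.4 - 143.7) / 163.4 * 100 = 12.06%

12.06


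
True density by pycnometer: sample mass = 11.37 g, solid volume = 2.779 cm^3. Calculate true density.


TD = 11.37 / 2.779 = 4.091 g/cm^3

4.091


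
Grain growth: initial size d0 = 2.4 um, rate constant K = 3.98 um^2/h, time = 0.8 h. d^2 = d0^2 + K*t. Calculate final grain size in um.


d^2 = 2.4^2 + 3.98*0.8 = 8.944
d = sqrt(8.944) = 2.99 um

2.99


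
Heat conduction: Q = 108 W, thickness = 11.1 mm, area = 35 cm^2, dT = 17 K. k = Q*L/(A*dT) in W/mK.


k = 108*11.1/1000/(35/10000*17) = 20.15 W/mK

20.15


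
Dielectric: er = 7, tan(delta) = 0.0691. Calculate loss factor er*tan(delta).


Loss = 7 * 0.0691 = 0.484

0.484


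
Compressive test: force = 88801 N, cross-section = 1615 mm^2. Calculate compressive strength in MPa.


CS = 88801 / 1615 = 55.0 MPa

55.0


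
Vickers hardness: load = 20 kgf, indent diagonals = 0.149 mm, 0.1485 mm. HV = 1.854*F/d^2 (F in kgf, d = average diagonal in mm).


d_avg = (0.149+0.1485)/2 = 0.14875 mm
HV = 1.854*20/0.14875^2 = 1676

1676


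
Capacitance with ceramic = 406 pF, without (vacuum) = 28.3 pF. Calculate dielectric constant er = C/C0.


er = 406 / 28.3 = 14.35

14.35


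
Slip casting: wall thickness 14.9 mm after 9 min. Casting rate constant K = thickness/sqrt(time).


K = 14.9 / sqrt(9) = 14.9 / 3.0 = 4.967 mm/min^0.5

4.967


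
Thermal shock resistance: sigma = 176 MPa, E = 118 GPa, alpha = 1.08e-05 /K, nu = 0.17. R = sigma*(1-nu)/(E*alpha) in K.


R = 176*(1-0.17)/(118*1000*1.08e-05) = 115 K

115


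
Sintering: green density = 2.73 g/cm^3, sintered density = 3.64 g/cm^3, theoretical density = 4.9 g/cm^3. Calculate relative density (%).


Relative = 3.64 / 4.9 * 100 = 74.3%

74.3


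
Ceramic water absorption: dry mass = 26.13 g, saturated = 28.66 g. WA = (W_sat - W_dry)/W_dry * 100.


WA = (28.66 - 26.13) / 26.13 * 100 = 9.68%

9.68


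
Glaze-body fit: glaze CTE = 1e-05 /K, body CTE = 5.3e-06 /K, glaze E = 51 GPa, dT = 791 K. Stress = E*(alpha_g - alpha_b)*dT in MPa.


Stress = 51*1000*(1e-05 - 5.3e-06)*791 = 189.6 MPa

189.6


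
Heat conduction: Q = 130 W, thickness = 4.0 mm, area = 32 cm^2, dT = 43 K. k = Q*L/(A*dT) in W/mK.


k = 130*4.0/1000/(32/10000*43) = 3.78 W/mK

3.78


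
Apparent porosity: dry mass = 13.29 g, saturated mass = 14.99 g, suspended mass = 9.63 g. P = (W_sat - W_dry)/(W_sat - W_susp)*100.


P = (14.99 - 13.29) / (14.99 - 9.63) * 100 = 1.7 / 5.36 * 100 = 31.7%

31.7


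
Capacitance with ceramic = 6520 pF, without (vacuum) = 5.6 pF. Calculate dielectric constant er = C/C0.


er = 6520 / 5.6 = 1164.29

1164.29


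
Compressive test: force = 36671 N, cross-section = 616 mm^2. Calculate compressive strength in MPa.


CS = 36671 / 616 = 59.5 MPa

59.5


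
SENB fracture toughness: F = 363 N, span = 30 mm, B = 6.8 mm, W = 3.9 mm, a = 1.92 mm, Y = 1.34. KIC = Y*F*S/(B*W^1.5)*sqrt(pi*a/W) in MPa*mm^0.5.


KIC = 1.34*363*30/(6.8*3.9^1.5)*sqrt(pi*1.92/3.9) = 346.51

346.51


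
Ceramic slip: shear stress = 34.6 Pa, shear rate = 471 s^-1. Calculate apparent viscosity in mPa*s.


eta = tau/gamma * 1000 = 34.6/471 * 1000 = 73.5 mPa*s

73.5


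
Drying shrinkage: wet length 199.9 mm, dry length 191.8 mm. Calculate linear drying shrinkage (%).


DS = (199.9 - 191.8) / 199.9 * 100 = 4.05%

4.05


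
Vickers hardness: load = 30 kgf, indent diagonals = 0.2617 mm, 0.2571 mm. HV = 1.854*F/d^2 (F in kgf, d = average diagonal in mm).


d_avg = (0.2617+0.2571)/2 = 0.2594 mm
HV = 1.854*30/0.2594^2 = 827

827


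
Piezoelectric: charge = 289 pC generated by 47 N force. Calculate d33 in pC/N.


d33 = 289 / 47 = 6.1 pC/N

6.1


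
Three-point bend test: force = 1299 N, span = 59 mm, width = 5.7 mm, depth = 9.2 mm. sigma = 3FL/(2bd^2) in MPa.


sigma = 3*1299*59/(2*5.7*9.2^2) = 238.3 MPa

238.3


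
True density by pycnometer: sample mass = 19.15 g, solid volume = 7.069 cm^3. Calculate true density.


TD = 19.15 / 7.069 = 2.709 g/cm^3

2.709


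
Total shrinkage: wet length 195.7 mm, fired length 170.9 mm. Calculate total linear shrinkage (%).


TS = (195.7 - 170.9) / 195.7 * 100 = 12.67%

12.67


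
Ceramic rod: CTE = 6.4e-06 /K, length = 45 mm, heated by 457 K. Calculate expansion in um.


dL = 6.4e-06 * 45 * 457 * 1000 = 131.616 um

131.616


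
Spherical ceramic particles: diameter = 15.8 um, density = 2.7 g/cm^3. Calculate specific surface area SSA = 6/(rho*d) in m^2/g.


SSA = 6 / (2.7 * 15.8) = 0.141 m^2/g

0.141


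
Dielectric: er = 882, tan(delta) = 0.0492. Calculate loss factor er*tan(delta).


Loss = 882 * 0.0492 = 43.394

43.394


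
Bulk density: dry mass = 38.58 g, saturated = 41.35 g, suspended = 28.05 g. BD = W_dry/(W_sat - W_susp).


BD = 38.58 / (41.35 - 28.05) = 38.58 / 13.3 = 2.901 g/cm^3

2.901


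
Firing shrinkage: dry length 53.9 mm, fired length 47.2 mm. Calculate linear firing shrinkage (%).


FS = (53.9 - 47.2) / 53.9 * 100 = 12.43%

12.43


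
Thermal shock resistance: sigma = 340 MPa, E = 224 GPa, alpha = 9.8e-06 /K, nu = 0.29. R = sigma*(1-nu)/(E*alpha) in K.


R = 340*(1-0.29)/(224*1000*9.8e-06) = 110 K

110


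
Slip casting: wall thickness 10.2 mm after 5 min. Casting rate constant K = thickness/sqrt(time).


K = 10.2 / sqrt(5) = 10.2 / 2.2361 = 4.562 mm/min^0.5

4.562


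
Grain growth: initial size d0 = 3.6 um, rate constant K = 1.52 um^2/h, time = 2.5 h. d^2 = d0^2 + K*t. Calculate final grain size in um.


d^2 = 3.6^2 + 1.52*2.5 = 16.76
d = sqrt(16.76) = 4.09 um

4.09


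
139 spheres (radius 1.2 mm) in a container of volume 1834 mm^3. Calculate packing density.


V_sphere = 4/3*pi*1.2^3 = 7.2382 mm^3
Total V = 139*7.2382 = 1006.1098 mm^3
PD = 1006.1098 / 1834 = 0.549

0.549


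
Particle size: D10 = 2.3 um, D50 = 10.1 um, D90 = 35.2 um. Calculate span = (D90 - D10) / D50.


Span = (35.2 - 2.3) / 10.1 = 32.9 / 10.1 = 3.257

3.257


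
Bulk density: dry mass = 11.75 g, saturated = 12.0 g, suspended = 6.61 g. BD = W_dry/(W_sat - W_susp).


BD = 11.75 / (12.0 - 6.61) = 11.75 / 5.39 = 2.18 g/cm^3

2.18


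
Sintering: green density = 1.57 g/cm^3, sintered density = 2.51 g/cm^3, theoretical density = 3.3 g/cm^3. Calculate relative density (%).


Relative = 2.51 / 3.3 * 100 = 76.1%

76.1


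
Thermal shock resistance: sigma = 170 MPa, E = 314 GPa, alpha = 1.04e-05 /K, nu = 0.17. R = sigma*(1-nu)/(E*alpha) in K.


R = 170*(1-0.17)/(314*1000*1.04e-05) = 43 K

43


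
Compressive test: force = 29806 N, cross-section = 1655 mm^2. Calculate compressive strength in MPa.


CS = 29806 / 1655 = 18.0 MPa

18.0


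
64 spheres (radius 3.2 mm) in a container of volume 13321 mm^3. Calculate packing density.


V_sphere = 4/3*pi*3.2^3 = 137.2583 mm^3
Total V = 64*137.2583 = 8784.5312 mm^3
PD = 8784.5312 / 13321 = 0.659

0.659


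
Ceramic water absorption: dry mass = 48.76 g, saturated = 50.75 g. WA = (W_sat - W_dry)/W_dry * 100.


WA = (50.75 - 48.76) / 48.76 * 100 = 4.08%

4.08


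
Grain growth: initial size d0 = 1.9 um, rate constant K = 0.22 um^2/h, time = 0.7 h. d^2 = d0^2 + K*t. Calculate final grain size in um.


d^2 = 1.9^2 + 0.22*0.7 = 3.764
d = sqrt(3.764) = 1.94 um

1.94


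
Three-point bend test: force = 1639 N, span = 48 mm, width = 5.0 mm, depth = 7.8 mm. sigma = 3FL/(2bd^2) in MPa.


sigma = 3*1639*48/(2*5.0*7.8^2) = 387.9 MPa

387.9


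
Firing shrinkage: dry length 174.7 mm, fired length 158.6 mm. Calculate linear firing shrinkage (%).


FS = (174.7 - 158.6) / 174.7 * 100 = 9.22%

9.22


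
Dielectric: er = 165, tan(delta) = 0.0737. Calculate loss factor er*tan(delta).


Loss = 165 * 0.0737 = 12.161

12.161


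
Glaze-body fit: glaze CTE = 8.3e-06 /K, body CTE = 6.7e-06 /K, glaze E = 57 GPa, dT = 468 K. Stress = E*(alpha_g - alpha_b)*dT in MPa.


Stress = 57*1000*(8.3e-06 - 6.7e-06)*468 = 42.7 MPa

42.7


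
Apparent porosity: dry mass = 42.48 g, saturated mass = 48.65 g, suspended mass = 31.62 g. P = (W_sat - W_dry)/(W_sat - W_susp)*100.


P = (48.65 - 42.48) / (48.65 - 31.62) * 100 = 6.17 / 17.03 * 100 = 36.2%

36.2


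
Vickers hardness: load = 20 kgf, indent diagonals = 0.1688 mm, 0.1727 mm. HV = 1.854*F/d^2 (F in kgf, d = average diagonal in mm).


d_avg = (0.1688+0.1727)/2 = 0.17075 mm
HV = 1.854*20/0.17075^2 = 1272

1272


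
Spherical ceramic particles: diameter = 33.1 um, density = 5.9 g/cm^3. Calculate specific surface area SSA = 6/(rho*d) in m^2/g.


SSA = 6 / (5.9 * 33.1) = 0.031 m^2/g

0.031


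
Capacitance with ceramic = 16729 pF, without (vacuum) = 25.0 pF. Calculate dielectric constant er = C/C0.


er = 16729 / 25.0 = 669.16

669.16


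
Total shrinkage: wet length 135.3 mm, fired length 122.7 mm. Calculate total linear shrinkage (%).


TS = (135.3 - 122.7) / 135.3 * 100 = 9.31%

9.31


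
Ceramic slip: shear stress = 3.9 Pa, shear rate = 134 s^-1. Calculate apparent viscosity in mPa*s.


eta = tau/gamma * 1000 = 3.9/134 * 1000 = 29.1 mPa*s

29.1


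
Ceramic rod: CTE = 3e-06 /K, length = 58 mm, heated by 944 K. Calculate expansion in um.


dL = 3e-06 * 58 * 944 * 1000 = 164.256 um

164.256


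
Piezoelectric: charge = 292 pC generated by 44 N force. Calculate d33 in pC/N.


d33 = 292 / 44 = 6.6 pC/N

6.6


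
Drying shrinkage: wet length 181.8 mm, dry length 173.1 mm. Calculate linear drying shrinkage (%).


DS = (181.8 - 173.1) / 181.8 * 100 = 4.79%

4.79


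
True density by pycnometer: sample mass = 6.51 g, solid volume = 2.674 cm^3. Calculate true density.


TD = 6.51 / 2.674 = 2.435 g/cm^3

2.435


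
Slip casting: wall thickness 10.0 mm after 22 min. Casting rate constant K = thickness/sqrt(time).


K = 10.0 / sqrt(22) = 10.0 / 4.6904 = 2.132 mm/min^0.5

2.132


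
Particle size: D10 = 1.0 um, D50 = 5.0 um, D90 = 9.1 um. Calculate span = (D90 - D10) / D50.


Span = (9.1 - 1.0) / 5.0 = 8.1 / 5.0 = 1.62

1.62


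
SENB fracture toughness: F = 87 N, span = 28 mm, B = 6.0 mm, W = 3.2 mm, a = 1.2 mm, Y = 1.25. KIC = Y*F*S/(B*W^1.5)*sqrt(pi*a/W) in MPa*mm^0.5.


KIC = 1.25*87*28/(6.0*3.2^1.5)*sqrt(pi*1.2/3.2) = 96.23

96.23


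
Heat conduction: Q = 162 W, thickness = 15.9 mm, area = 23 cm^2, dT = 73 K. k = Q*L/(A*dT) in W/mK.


k = 162*15.9/1000/(23/10000*73) = 15.34 W/mK

15.34


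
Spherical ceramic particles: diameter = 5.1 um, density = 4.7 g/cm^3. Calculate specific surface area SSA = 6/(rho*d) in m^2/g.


SSA = 6 / (4.7 * 5.1) = 0.25 m^2/g

0.25


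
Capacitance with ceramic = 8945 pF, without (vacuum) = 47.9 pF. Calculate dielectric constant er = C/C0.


er = 8945 / 47.9 = 186.74

186.74


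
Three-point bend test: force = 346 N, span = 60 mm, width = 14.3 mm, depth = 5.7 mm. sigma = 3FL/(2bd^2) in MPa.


sigma = 3*346*60/(2*14.3*5.7^2) = 67.0 MPa

67.0


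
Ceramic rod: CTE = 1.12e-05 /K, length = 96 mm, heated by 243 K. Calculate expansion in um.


dL = 1.12e-05 * 96 * 243 * 1000 = 261.274 um

261.274


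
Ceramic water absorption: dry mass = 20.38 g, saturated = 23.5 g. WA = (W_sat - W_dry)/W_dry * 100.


WA = (23.5 - 20.38) / 20.38 * 100 = 15.31%

15.31


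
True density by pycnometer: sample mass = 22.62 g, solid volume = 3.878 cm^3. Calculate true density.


TD = 22.62 / 3.878 = 5.833 g/cm^3

5.833


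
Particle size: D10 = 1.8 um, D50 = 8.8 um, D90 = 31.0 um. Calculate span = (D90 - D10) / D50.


Span = (31.0 - 1.8) / 8.8 = 29.2 / 8.8 = 3.318

3.318


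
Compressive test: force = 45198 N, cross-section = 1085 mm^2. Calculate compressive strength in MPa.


CS = 45198 / 1085 = 41.7 MPa

41.7


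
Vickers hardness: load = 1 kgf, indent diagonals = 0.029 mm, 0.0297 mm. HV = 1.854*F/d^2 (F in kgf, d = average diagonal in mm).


d_avg = (0.029+0.0297)/2 = 0.02935 mm
HV = 1.854*1/0.02935^2 = 2152

2152


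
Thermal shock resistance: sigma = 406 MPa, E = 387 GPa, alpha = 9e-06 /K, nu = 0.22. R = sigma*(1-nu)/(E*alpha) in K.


R = 406*(1-0.22)/(387*1000*9e-06) = 91 K

91


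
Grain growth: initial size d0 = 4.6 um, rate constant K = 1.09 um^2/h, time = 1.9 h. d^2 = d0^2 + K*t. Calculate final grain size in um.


d^2 = 4.6^2 + 1.09*1.9 = 23.231
d = sqrt(23.231) = 4.82 um

4.82


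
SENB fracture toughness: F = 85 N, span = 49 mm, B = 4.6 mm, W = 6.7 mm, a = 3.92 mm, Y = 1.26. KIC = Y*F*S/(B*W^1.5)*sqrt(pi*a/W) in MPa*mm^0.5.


KIC = 1.26*85*49/(4.6*6.7^1.5)*sqrt(pi*3.92/6.7) = 89.19

89.19


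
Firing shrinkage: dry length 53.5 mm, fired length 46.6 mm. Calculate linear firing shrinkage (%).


FS = (53.5 - 46.6) / 53.5 * 100 = 12.9%

12.9


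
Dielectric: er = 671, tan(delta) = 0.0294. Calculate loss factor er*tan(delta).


Loss = 671 * 0.0294 = 19.727

19.727


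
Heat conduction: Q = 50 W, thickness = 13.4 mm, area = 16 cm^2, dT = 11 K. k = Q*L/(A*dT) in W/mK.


k = 50*13.4/1000/(16/10000*11) = 38.07 W/mK

38.07


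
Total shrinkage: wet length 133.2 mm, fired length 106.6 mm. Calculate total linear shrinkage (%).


TS = (133.2 - 106.6) / 133.2 * 100 = 19.97%

19.97


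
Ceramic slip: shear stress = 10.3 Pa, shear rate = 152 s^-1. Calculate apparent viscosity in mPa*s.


eta = tau/gamma * 1000 = 10.3/152 * 1000 = 67.8 mPa*s

67.8


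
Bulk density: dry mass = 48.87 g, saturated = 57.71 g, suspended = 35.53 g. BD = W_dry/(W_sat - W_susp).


BD = 48.87 / (57.71 - 35.53) = 48.87 / 22.18 = 2.203 g/cm^3

2.203


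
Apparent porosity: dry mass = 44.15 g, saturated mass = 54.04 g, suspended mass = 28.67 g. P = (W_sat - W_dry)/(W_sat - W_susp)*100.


P = (54.04 - 44.15) / (54.04 - 28.67) * 100 = 9.89 / 25.37 * 100 = 39.0%

39.0


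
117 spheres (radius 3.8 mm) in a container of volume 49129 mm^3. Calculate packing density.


V_sphere = 4/3*pi*3.8^3 = 229.8473 mm^3
Total V = 117*229.8473 = 26892.1341 mm^3
PD = 26892.1341 / 49129 = 0.547

0.547


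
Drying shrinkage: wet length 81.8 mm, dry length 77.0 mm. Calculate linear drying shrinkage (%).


DS = (81.8 - 77.0) / 81.8 * 100 = 5.87%

5.87


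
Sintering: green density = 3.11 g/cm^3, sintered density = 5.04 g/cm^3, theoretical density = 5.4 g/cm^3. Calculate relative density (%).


Relative = 5.04 / 5.4 * 100 = 93.3%

93.3


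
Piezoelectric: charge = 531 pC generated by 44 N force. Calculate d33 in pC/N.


d33 = 531 / 44 = 12.1 pC/N

12.1


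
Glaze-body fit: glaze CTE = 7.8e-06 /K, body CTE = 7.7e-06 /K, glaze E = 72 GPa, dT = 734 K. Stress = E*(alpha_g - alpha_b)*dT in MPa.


Stress = 72*1000*(7.8e-06 - 7.7e-06)*734 = 5.3 MPa

5.3


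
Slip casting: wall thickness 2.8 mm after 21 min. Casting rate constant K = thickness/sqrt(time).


K = 2.8 / sqrt(21) = 2.8 / 4.5826 = 0.611 mm/min^0.5

0.611


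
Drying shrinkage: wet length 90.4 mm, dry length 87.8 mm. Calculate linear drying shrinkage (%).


DS = (90.4 - 87.8) / 90.4 * 100 = 2.88%

2.88


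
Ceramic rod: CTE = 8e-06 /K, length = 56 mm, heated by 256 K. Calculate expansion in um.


dL = 8e-06 * 56 * 256 * 1000 = 114.688 um

114.688


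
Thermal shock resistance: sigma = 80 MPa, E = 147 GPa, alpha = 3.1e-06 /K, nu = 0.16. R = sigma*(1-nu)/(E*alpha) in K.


R = 80*(1-0.16)/(147*1000*3.1e-06) = 147 K

147


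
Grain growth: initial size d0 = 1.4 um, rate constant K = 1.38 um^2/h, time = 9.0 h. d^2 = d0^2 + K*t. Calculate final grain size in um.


d^2 = 1.4^2 + 1.38*9.0 = 14.38
d = sqrt(14.38) = 3.79 um

3.79


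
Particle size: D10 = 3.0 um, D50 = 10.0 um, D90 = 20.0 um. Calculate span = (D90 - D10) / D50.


Span = (20.0 - 3.0) / 10.0 = 17.0 / 10.0 = 1.7

1.7


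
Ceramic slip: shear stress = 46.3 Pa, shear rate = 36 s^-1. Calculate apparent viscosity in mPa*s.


eta = tau/gamma * 1000 = 46.3/36 * 1000 = 1286.1 mPa*s

1286.1


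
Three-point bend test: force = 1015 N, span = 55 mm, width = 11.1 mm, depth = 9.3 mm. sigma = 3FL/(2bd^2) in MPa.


sigma = 3*1015*55/(2*11.1*9.3^2) = 87.2 MPa

87.2


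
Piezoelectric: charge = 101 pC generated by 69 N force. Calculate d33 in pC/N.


d33 = 101 / 69 = 1.5 pC/N

1.5


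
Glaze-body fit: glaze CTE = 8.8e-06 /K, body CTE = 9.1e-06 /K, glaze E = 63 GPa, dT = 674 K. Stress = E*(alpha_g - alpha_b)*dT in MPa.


Stress = 63*1000*(8.8e-06 - 9.1e-06)*674 = -12.7 MPa

-12.7


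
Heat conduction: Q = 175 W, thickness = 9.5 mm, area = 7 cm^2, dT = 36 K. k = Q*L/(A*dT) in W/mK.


k = 175*9.5/1000/(7/10000*36) = 65.97 W/mK

65.97


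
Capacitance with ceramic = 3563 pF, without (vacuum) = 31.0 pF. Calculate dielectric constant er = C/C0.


er = 3563 / 31.0 = 114.94

114.94


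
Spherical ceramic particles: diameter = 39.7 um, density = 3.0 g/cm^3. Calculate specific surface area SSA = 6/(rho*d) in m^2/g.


SSA = 6 / (3.0 * 39.7) = 0.05 m^2/g

0.05


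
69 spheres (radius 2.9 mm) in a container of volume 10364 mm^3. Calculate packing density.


V_sphere = 4/3*pi*2.9^3 = 102.1604 mm^3
Total V = 69*102.1604 = 7049.0676 mm^3
PD = 7049.0676 / 10364 = 0.68

0.68


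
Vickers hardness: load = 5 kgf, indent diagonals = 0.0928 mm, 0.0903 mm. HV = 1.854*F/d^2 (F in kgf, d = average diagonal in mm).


d_avg = (0.0928+0.0903)/2 = 0.09155 mm
HV = 1.854*5/0.09155^2 = 1106

1106


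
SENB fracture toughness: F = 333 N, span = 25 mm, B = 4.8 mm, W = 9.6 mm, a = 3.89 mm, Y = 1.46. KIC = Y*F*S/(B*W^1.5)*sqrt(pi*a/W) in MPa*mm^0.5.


KIC = 1.46*333*25/(4.8*9.6^1.5)*sqrt(pi*3.89/9.6) = 96.05

96.05


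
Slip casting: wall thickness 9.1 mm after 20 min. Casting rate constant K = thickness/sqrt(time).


K = 9.1 / sqrt(20) = 9.1 / 4.4721 = 2.035 mm/min^0.5

2.035


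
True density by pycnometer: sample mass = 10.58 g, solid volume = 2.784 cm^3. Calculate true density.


TD = 10.58 / 2.784 = 3.8 g/cm^3

3.8


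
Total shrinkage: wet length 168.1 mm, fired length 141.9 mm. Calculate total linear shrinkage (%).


TS = (168.1 - 141.9) / 168.1 * 100 = 15.59%

15.59


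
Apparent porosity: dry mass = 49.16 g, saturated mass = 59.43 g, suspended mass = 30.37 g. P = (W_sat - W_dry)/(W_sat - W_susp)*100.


P = (59.43 - 49.16) / (59.43 - 30.37) * 100 = 10.27 / 29.06 * 100 = 35.3%

35.3


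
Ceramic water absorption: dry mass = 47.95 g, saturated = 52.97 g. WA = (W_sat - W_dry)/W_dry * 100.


WA = (52.97 - 47.95) / 47.95 * 100 = 10.47%

10.47


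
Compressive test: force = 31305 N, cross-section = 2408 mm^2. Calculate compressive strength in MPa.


CS = 31305 / 2408 = 13.0 MPa

13.0


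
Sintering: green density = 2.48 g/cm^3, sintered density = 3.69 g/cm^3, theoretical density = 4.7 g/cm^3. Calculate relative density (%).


Relative = 3.69 / 4.7 * 100 = 78.5%

78.5


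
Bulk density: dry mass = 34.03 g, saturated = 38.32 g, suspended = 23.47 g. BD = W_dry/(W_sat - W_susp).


BD = 34.03 / (38.32 - 23.47) = 34.03 / 14.85 = 2.292 g/cm^3

2.292


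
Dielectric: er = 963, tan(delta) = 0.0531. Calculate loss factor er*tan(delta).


Loss = 963 * 0.0531 = 51.135

51.135
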